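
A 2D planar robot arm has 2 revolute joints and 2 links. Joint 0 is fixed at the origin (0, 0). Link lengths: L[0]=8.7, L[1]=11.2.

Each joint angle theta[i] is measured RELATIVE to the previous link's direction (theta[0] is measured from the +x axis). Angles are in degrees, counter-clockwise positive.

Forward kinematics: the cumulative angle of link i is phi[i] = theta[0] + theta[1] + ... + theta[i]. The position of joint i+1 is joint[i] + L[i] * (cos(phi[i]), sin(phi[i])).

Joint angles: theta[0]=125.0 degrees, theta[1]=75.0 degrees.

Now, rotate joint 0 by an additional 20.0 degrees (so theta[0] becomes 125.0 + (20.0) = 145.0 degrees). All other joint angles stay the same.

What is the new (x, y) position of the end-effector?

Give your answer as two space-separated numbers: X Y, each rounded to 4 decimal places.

Answer: -15.7063 -2.2091

Derivation:
joint[0] = (0.0000, 0.0000)  (base)
link 0: phi[0] = 145 = 145 deg
  cos(145 deg) = -0.8192, sin(145 deg) = 0.5736
  joint[1] = (0.0000, 0.0000) + 8.7 * (-0.8192, 0.5736) = (0.0000 + -7.1266, 0.0000 + 4.9901) = (-7.1266, 4.9901)
link 1: phi[1] = 145 + 75 = 220 deg
  cos(220 deg) = -0.7660, sin(220 deg) = -0.6428
  joint[2] = (-7.1266, 4.9901) + 11.2 * (-0.7660, -0.6428) = (-7.1266 + -8.5797, 4.9901 + -7.1992) = (-15.7063, -2.2091)
End effector: (-15.7063, -2.2091)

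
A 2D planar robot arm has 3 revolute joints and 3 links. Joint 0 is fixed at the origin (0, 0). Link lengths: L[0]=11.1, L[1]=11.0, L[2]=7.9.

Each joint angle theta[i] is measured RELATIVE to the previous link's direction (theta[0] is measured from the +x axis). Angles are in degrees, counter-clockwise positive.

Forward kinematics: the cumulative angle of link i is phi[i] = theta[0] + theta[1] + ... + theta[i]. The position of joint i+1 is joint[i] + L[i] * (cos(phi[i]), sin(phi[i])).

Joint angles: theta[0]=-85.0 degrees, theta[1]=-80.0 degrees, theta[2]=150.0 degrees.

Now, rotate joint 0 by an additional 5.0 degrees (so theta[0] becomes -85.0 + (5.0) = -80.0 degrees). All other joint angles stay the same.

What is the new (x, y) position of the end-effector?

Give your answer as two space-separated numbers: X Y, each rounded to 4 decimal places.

joint[0] = (0.0000, 0.0000)  (base)
link 0: phi[0] = -80 = -80 deg
  cos(-80 deg) = 0.1736, sin(-80 deg) = -0.9848
  joint[1] = (0.0000, 0.0000) + 11.1 * (0.1736, -0.9848) = (0.0000 + 1.9275, 0.0000 + -10.9314) = (1.9275, -10.9314)
link 1: phi[1] = -80 + -80 = -160 deg
  cos(-160 deg) = -0.9397, sin(-160 deg) = -0.3420
  joint[2] = (1.9275, -10.9314) + 11 * (-0.9397, -0.3420) = (1.9275 + -10.3366, -10.9314 + -3.7622) = (-8.4091, -14.6936)
link 2: phi[2] = -80 + -80 + 150 = -10 deg
  cos(-10 deg) = 0.9848, sin(-10 deg) = -0.1736
  joint[3] = (-8.4091, -14.6936) + 7.9 * (0.9848, -0.1736) = (-8.4091 + 7.7800, -14.6936 + -1.3718) = (-0.6291, -16.0654)
End effector: (-0.6291, -16.0654)

Answer: -0.6291 -16.0654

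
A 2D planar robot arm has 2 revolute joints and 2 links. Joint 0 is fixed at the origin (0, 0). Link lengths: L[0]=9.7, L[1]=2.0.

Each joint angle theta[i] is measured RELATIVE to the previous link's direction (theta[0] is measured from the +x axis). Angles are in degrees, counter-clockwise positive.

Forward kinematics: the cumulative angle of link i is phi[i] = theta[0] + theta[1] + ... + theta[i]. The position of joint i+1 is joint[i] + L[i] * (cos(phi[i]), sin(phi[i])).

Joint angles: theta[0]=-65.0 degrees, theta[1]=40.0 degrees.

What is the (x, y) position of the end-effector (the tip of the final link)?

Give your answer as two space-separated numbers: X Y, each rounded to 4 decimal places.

joint[0] = (0.0000, 0.0000)  (base)
link 0: phi[0] = -65 = -65 deg
  cos(-65 deg) = 0.4226, sin(-65 deg) = -0.9063
  joint[1] = (0.0000, 0.0000) + 9.7 * (0.4226, -0.9063) = (0.0000 + 4.0994, 0.0000 + -8.7912) = (4.0994, -8.7912)
link 1: phi[1] = -65 + 40 = -25 deg
  cos(-25 deg) = 0.9063, sin(-25 deg) = -0.4226
  joint[2] = (4.0994, -8.7912) + 2 * (0.9063, -0.4226) = (4.0994 + 1.8126, -8.7912 + -0.8452) = (5.9120, -9.6364)
End effector: (5.9120, -9.6364)

Answer: 5.9120 -9.6364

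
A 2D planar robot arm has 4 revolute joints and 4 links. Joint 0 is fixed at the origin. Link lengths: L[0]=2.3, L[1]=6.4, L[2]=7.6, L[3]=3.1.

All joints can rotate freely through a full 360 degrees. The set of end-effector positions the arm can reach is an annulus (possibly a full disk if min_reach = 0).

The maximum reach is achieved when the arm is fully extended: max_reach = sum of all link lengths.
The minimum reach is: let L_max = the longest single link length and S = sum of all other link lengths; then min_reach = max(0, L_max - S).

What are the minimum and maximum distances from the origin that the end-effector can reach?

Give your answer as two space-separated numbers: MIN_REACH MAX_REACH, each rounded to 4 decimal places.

Link lengths: [2.3, 6.4, 7.6, 3.1]
max_reach = 2.3 + 6.4 + 7.6 + 3.1 = 19.4
L_max = max([2.3, 6.4, 7.6, 3.1]) = 7.6
S (sum of others) = 19.4 - 7.6 = 11.8
min_reach = max(0, 7.6 - 11.8) = max(0, -4.2) = 0

Answer: 0.0000 19.4000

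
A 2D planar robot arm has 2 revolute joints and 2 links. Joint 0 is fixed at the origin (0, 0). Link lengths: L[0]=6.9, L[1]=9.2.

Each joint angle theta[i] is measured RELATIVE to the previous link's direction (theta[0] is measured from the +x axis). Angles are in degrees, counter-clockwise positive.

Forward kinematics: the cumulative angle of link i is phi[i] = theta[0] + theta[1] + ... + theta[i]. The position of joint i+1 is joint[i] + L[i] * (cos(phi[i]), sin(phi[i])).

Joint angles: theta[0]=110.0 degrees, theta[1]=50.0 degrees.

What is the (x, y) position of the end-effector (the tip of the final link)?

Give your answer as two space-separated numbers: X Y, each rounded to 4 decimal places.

Answer: -11.0051 9.6305

Derivation:
joint[0] = (0.0000, 0.0000)  (base)
link 0: phi[0] = 110 = 110 deg
  cos(110 deg) = -0.3420, sin(110 deg) = 0.9397
  joint[1] = (0.0000, 0.0000) + 6.9 * (-0.3420, 0.9397) = (0.0000 + -2.3599, 0.0000 + 6.4839) = (-2.3599, 6.4839)
link 1: phi[1] = 110 + 50 = 160 deg
  cos(160 deg) = -0.9397, sin(160 deg) = 0.3420
  joint[2] = (-2.3599, 6.4839) + 9.2 * (-0.9397, 0.3420) = (-2.3599 + -8.6452, 6.4839 + 3.1466) = (-11.0051, 9.6305)
End effector: (-11.0051, 9.6305)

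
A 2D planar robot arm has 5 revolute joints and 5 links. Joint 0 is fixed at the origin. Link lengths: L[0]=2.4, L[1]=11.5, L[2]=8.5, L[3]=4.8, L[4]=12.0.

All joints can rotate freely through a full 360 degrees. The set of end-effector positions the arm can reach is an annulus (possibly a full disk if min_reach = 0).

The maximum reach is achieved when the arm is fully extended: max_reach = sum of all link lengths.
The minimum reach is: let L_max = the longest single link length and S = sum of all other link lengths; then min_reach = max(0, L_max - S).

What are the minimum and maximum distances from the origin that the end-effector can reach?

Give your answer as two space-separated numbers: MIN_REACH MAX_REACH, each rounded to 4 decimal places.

Link lengths: [2.4, 11.5, 8.5, 4.8, 12.0]
max_reach = 2.4 + 11.5 + 8.5 + 4.8 + 12 = 39.2
L_max = max([2.4, 11.5, 8.5, 4.8, 12.0]) = 12
S (sum of others) = 39.2 - 12 = 27.2
min_reach = max(0, 12 - 27.2) = max(0, -15.2) = 0

Answer: 0.0000 39.2000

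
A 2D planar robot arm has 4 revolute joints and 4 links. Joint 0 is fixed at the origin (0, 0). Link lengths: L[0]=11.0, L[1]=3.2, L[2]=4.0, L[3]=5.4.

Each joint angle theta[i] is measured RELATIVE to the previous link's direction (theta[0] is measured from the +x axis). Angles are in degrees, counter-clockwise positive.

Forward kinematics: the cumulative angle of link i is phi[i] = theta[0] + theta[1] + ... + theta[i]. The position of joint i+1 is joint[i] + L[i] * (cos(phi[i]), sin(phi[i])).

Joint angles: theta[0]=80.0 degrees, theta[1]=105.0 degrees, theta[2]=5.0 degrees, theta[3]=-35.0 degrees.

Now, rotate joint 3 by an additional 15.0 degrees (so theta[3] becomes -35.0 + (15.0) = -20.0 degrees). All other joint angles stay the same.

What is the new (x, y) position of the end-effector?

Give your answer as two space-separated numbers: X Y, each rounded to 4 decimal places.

joint[0] = (0.0000, 0.0000)  (base)
link 0: phi[0] = 80 = 80 deg
  cos(80 deg) = 0.1736, sin(80 deg) = 0.9848
  joint[1] = (0.0000, 0.0000) + 11 * (0.1736, 0.9848) = (0.0000 + 1.9101, 0.0000 + 10.8329) = (1.9101, 10.8329)
link 1: phi[1] = 80 + 105 = 185 deg
  cos(185 deg) = -0.9962, sin(185 deg) = -0.0872
  joint[2] = (1.9101, 10.8329) + 3.2 * (-0.9962, -0.0872) = (1.9101 + -3.1878, 10.8329 + -0.2789) = (-1.2777, 10.5540)
link 2: phi[2] = 80 + 105 + 5 = 190 deg
  cos(190 deg) = -0.9848, sin(190 deg) = -0.1736
  joint[3] = (-1.2777, 10.5540) + 4 * (-0.9848, -0.1736) = (-1.2777 + -3.9392, 10.5540 + -0.6946) = (-5.2169, 9.8594)
link 3: phi[3] = 80 + 105 + 5 + -20 = 170 deg
  cos(170 deg) = -0.9848, sin(170 deg) = 0.1736
  joint[4] = (-5.2169, 9.8594) + 5.4 * (-0.9848, 0.1736) = (-5.2169 + -5.3180, 9.8594 + 0.9377) = (-10.5349, 10.7971)
End effector: (-10.5349, 10.7971)

Answer: -10.5349 10.7971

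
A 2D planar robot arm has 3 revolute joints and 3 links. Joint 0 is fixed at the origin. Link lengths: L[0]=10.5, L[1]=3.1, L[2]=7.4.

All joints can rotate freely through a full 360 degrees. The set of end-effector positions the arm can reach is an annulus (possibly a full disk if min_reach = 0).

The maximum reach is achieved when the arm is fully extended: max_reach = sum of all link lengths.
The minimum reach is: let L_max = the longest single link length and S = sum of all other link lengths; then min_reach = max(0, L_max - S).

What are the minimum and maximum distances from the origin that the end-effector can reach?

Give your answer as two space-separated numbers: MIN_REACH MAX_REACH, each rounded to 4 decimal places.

Link lengths: [10.5, 3.1, 7.4]
max_reach = 10.5 + 3.1 + 7.4 = 21
L_max = max([10.5, 3.1, 7.4]) = 10.5
S (sum of others) = 21 - 10.5 = 10.5
min_reach = max(0, 10.5 - 10.5) = max(0, 0) = 0

Answer: 0.0000 21.0000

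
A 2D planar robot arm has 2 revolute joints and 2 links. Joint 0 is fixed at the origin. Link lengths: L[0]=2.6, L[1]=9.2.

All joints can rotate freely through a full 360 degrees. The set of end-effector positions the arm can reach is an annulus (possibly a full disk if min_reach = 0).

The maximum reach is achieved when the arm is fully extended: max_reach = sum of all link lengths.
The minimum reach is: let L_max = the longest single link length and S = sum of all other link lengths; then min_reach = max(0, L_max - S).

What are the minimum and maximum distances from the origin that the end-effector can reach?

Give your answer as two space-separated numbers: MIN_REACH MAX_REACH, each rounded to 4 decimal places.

Answer: 6.6000 11.8000

Derivation:
Link lengths: [2.6, 9.2]
max_reach = 2.6 + 9.2 = 11.8
L_max = max([2.6, 9.2]) = 9.2
S (sum of others) = 11.8 - 9.2 = 2.6
min_reach = max(0, 9.2 - 2.6) = max(0, 6.6) = 6.6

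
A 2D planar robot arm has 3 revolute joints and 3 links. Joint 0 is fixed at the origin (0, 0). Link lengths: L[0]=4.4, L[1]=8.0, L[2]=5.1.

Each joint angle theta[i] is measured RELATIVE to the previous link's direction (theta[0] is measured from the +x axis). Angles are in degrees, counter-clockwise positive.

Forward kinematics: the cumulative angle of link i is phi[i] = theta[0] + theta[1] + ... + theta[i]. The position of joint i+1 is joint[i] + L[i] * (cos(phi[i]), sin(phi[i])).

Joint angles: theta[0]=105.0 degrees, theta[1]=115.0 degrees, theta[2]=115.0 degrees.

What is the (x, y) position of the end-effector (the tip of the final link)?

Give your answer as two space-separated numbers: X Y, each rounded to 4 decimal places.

joint[0] = (0.0000, 0.0000)  (base)
link 0: phi[0] = 105 = 105 deg
  cos(105 deg) = -0.2588, sin(105 deg) = 0.9659
  joint[1] = (0.0000, 0.0000) + 4.4 * (-0.2588, 0.9659) = (0.0000 + -1.1388, 0.0000 + 4.2501) = (-1.1388, 4.2501)
link 1: phi[1] = 105 + 115 = 220 deg
  cos(220 deg) = -0.7660, sin(220 deg) = -0.6428
  joint[2] = (-1.1388, 4.2501) + 8 * (-0.7660, -0.6428) = (-1.1388 + -6.1284, 4.2501 + -5.1423) = (-7.2672, -0.8922)
link 2: phi[2] = 105 + 115 + 115 = 335 deg
  cos(335 deg) = 0.9063, sin(335 deg) = -0.4226
  joint[3] = (-7.2672, -0.8922) + 5.1 * (0.9063, -0.4226) = (-7.2672 + 4.6222, -0.8922 + -2.1554) = (-2.6450, -3.0476)
End effector: (-2.6450, -3.0476)

Answer: -2.6450 -3.0476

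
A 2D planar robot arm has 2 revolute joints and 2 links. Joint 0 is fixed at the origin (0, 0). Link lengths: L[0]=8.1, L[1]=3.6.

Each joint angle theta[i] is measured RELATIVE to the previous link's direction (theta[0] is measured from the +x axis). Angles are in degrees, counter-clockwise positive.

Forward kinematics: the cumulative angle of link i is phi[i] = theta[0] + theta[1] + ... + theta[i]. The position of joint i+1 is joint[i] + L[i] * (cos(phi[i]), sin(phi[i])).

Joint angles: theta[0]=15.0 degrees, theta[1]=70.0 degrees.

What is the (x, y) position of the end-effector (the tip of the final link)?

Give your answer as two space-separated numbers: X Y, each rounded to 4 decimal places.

Answer: 8.1378 5.6827

Derivation:
joint[0] = (0.0000, 0.0000)  (base)
link 0: phi[0] = 15 = 15 deg
  cos(15 deg) = 0.9659, sin(15 deg) = 0.2588
  joint[1] = (0.0000, 0.0000) + 8.1 * (0.9659, 0.2588) = (0.0000 + 7.8240, 0.0000 + 2.0964) = (7.8240, 2.0964)
link 1: phi[1] = 15 + 70 = 85 deg
  cos(85 deg) = 0.0872, sin(85 deg) = 0.9962
  joint[2] = (7.8240, 2.0964) + 3.6 * (0.0872, 0.9962) = (7.8240 + 0.3138, 2.0964 + 3.5863) = (8.1378, 5.6827)
End effector: (8.1378, 5.6827)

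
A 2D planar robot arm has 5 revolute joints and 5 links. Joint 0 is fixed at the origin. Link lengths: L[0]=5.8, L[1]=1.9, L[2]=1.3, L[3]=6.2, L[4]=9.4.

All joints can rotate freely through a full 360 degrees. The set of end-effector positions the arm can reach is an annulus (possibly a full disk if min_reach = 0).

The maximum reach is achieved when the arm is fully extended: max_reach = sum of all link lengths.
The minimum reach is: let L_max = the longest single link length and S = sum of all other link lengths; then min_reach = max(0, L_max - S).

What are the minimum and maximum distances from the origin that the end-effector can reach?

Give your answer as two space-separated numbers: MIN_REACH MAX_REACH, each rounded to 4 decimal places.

Answer: 0.0000 24.6000

Derivation:
Link lengths: [5.8, 1.9, 1.3, 6.2, 9.4]
max_reach = 5.8 + 1.9 + 1.3 + 6.2 + 9.4 = 24.6
L_max = max([5.8, 1.9, 1.3, 6.2, 9.4]) = 9.4
S (sum of others) = 24.6 - 9.4 = 15.2
min_reach = max(0, 9.4 - 15.2) = max(0, -5.8) = 0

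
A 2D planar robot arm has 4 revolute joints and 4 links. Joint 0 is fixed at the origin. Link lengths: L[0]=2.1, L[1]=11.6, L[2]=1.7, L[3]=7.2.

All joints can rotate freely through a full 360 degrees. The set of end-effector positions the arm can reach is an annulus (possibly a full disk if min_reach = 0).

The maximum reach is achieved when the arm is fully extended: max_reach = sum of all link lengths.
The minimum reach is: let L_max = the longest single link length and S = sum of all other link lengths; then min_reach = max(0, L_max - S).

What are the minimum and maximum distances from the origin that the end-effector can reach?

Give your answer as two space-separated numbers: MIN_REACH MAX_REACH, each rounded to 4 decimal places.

Link lengths: [2.1, 11.6, 1.7, 7.2]
max_reach = 2.1 + 11.6 + 1.7 + 7.2 = 22.6
L_max = max([2.1, 11.6, 1.7, 7.2]) = 11.6
S (sum of others) = 22.6 - 11.6 = 11
min_reach = max(0, 11.6 - 11) = max(0, 0.6) = 0.6

Answer: 0.6000 22.6000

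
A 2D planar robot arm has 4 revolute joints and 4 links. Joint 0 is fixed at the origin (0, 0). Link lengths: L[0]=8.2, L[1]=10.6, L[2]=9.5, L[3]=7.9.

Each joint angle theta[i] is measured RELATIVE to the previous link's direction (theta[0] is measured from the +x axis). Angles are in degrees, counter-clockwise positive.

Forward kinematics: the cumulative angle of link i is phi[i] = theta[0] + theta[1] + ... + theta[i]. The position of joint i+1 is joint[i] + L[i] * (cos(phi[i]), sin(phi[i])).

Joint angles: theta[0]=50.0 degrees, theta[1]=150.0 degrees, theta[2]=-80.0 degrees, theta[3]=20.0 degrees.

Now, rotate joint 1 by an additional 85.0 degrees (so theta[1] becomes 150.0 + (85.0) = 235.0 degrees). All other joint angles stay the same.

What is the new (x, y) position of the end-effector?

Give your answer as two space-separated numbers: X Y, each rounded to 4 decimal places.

joint[0] = (0.0000, 0.0000)  (base)
link 0: phi[0] = 50 = 50 deg
  cos(50 deg) = 0.6428, sin(50 deg) = 0.7660
  joint[1] = (0.0000, 0.0000) + 8.2 * (0.6428, 0.7660) = (0.0000 + 5.2709, 0.0000 + 6.2816) = (5.2709, 6.2816)
link 1: phi[1] = 50 + 235 = 285 deg
  cos(285 deg) = 0.2588, sin(285 deg) = -0.9659
  joint[2] = (5.2709, 6.2816) + 10.6 * (0.2588, -0.9659) = (5.2709 + 2.7435, 6.2816 + -10.2388) = (8.0143, -3.9572)
link 2: phi[2] = 50 + 235 + -80 = 205 deg
  cos(205 deg) = -0.9063, sin(205 deg) = -0.4226
  joint[3] = (8.0143, -3.9572) + 9.5 * (-0.9063, -0.4226) = (8.0143 + -8.6099, -3.9572 + -4.0149) = (-0.5956, -7.9721)
link 3: phi[3] = 50 + 235 + -80 + 20 = 225 deg
  cos(225 deg) = -0.7071, sin(225 deg) = -0.7071
  joint[4] = (-0.5956, -7.9721) + 7.9 * (-0.7071, -0.7071) = (-0.5956 + -5.5861, -7.9721 + -5.5861) = (-6.1817, -13.5583)
End effector: (-6.1817, -13.5583)

Answer: -6.1817 -13.5583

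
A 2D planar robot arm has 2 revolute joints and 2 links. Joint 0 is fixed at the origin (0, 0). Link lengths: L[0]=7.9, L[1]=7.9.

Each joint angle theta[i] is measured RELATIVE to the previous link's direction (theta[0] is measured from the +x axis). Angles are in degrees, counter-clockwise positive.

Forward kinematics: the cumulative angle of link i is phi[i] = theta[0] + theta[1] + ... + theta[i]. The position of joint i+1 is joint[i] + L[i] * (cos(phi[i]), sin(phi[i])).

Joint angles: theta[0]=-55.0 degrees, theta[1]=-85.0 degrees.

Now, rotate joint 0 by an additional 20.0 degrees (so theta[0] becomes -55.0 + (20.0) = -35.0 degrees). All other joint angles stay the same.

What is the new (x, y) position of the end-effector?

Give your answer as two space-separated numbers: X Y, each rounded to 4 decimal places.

joint[0] = (0.0000, 0.0000)  (base)
link 0: phi[0] = -35 = -35 deg
  cos(-35 deg) = 0.8192, sin(-35 deg) = -0.5736
  joint[1] = (0.0000, 0.0000) + 7.9 * (0.8192, -0.5736) = (0.0000 + 6.4713, 0.0000 + -4.5313) = (6.4713, -4.5313)
link 1: phi[1] = -35 + -85 = -120 deg
  cos(-120 deg) = -0.5000, sin(-120 deg) = -0.8660
  joint[2] = (6.4713, -4.5313) + 7.9 * (-0.5000, -0.8660) = (6.4713 + -3.9500, -4.5313 + -6.8416) = (2.5213, -11.3729)
End effector: (2.5213, -11.3729)

Answer: 2.5213 -11.3729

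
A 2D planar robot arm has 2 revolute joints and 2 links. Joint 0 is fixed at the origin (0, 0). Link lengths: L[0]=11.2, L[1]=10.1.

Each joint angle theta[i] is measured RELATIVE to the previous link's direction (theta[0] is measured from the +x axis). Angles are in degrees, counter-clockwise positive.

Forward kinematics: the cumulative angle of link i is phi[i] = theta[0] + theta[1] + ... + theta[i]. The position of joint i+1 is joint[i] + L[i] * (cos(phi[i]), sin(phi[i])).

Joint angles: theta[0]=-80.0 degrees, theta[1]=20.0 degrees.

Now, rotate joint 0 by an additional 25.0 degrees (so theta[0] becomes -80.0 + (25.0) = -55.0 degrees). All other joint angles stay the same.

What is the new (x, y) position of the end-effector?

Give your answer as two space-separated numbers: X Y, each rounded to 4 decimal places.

Answer: 14.6975 -14.9676

Derivation:
joint[0] = (0.0000, 0.0000)  (base)
link 0: phi[0] = -55 = -55 deg
  cos(-55 deg) = 0.5736, sin(-55 deg) = -0.8192
  joint[1] = (0.0000, 0.0000) + 11.2 * (0.5736, -0.8192) = (0.0000 + 6.4241, 0.0000 + -9.1745) = (6.4241, -9.1745)
link 1: phi[1] = -55 + 20 = -35 deg
  cos(-35 deg) = 0.8192, sin(-35 deg) = -0.5736
  joint[2] = (6.4241, -9.1745) + 10.1 * (0.8192, -0.5736) = (6.4241 + 8.2734, -9.1745 + -5.7931) = (14.6975, -14.9676)
End effector: (14.6975, -14.9676)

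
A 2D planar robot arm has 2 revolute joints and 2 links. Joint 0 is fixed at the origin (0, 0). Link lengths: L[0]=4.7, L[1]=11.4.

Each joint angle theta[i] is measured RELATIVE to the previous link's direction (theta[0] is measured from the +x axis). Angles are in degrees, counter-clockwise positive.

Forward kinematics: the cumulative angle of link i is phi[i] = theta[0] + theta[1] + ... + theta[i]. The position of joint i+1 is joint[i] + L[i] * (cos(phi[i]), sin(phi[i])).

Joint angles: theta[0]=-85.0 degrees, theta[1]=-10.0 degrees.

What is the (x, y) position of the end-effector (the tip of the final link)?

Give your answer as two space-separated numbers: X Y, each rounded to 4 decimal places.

joint[0] = (0.0000, 0.0000)  (base)
link 0: phi[0] = -85 = -85 deg
  cos(-85 deg) = 0.0872, sin(-85 deg) = -0.9962
  joint[1] = (0.0000, 0.0000) + 4.7 * (0.0872, -0.9962) = (0.0000 + 0.4096, 0.0000 + -4.6821) = (0.4096, -4.6821)
link 1: phi[1] = -85 + -10 = -95 deg
  cos(-95 deg) = -0.0872, sin(-95 deg) = -0.9962
  joint[2] = (0.4096, -4.6821) + 11.4 * (-0.0872, -0.9962) = (0.4096 + -0.9936, -4.6821 + -11.3566) = (-0.5839, -16.0387)
End effector: (-0.5839, -16.0387)

Answer: -0.5839 -16.0387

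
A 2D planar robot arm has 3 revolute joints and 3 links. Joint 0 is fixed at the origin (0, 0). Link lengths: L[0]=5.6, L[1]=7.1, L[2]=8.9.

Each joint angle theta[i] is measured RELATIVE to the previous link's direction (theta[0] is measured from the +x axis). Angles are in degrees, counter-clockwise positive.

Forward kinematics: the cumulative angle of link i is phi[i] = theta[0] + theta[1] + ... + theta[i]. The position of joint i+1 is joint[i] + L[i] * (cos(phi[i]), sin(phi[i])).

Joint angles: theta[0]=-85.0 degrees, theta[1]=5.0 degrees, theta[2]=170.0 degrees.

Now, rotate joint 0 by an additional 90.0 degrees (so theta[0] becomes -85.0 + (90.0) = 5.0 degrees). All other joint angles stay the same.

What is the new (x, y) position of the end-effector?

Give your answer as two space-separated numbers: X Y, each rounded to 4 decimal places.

joint[0] = (0.0000, 0.0000)  (base)
link 0: phi[0] = 5 = 5 deg
  cos(5 deg) = 0.9962, sin(5 deg) = 0.0872
  joint[1] = (0.0000, 0.0000) + 5.6 * (0.9962, 0.0872) = (0.0000 + 5.5787, 0.0000 + 0.4881) = (5.5787, 0.4881)
link 1: phi[1] = 5 + 5 = 10 deg
  cos(10 deg) = 0.9848, sin(10 deg) = 0.1736
  joint[2] = (5.5787, 0.4881) + 7.1 * (0.9848, 0.1736) = (5.5787 + 6.9921, 0.4881 + 1.2329) = (12.5708, 1.7210)
link 2: phi[2] = 5 + 5 + 170 = 180 deg
  cos(180 deg) = -1.0000, sin(180 deg) = 0.0000
  joint[3] = (12.5708, 1.7210) + 8.9 * (-1.0000, 0.0000) = (12.5708 + -8.9000, 1.7210 + 0.0000) = (3.6708, 1.7210)
End effector: (3.6708, 1.7210)

Answer: 3.6708 1.7210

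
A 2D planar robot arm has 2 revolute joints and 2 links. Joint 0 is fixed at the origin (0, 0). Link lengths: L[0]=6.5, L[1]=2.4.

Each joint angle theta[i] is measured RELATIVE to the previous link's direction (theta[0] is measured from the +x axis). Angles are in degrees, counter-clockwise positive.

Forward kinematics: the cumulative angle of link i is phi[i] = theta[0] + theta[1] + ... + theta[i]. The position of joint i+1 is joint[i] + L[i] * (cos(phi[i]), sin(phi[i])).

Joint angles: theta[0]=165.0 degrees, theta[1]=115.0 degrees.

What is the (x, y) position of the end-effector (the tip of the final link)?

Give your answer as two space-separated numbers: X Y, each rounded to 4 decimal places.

Answer: -5.8618 -0.6812

Derivation:
joint[0] = (0.0000, 0.0000)  (base)
link 0: phi[0] = 165 = 165 deg
  cos(165 deg) = -0.9659, sin(165 deg) = 0.2588
  joint[1] = (0.0000, 0.0000) + 6.5 * (-0.9659, 0.2588) = (0.0000 + -6.2785, 0.0000 + 1.6823) = (-6.2785, 1.6823)
link 1: phi[1] = 165 + 115 = 280 deg
  cos(280 deg) = 0.1736, sin(280 deg) = -0.9848
  joint[2] = (-6.2785, 1.6823) + 2.4 * (0.1736, -0.9848) = (-6.2785 + 0.4168, 1.6823 + -2.3635) = (-5.8618, -0.6812)
End effector: (-5.8618, -0.6812)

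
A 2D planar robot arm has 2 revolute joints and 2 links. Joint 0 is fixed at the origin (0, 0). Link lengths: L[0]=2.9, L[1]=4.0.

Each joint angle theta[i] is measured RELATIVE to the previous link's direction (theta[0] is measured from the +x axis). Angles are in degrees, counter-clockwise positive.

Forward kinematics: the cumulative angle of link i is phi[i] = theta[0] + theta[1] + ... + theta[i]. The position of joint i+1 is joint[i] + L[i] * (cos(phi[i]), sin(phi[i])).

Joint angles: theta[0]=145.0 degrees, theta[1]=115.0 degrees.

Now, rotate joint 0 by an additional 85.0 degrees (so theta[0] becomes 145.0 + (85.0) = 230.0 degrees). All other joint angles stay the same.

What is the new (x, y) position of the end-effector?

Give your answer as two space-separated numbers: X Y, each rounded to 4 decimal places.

Answer: 1.9996 -3.2568

Derivation:
joint[0] = (0.0000, 0.0000)  (base)
link 0: phi[0] = 230 = 230 deg
  cos(230 deg) = -0.6428, sin(230 deg) = -0.7660
  joint[1] = (0.0000, 0.0000) + 2.9 * (-0.6428, -0.7660) = (0.0000 + -1.8641, 0.0000 + -2.2215) = (-1.8641, -2.2215)
link 1: phi[1] = 230 + 115 = 345 deg
  cos(345 deg) = 0.9659, sin(345 deg) = -0.2588
  joint[2] = (-1.8641, -2.2215) + 4 * (0.9659, -0.2588) = (-1.8641 + 3.8637, -2.2215 + -1.0353) = (1.9996, -3.2568)
End effector: (1.9996, -3.2568)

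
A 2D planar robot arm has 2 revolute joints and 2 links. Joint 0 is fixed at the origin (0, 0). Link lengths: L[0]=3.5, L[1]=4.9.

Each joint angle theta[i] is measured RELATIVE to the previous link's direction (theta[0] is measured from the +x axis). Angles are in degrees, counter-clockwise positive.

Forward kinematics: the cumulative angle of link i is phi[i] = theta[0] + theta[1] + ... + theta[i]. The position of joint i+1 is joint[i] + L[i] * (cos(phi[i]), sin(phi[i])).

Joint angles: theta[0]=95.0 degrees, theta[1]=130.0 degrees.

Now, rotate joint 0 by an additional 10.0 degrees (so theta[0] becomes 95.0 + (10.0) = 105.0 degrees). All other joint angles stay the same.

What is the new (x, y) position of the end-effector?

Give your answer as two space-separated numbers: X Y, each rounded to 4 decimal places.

Answer: -3.7164 -0.6331

Derivation:
joint[0] = (0.0000, 0.0000)  (base)
link 0: phi[0] = 105 = 105 deg
  cos(105 deg) = -0.2588, sin(105 deg) = 0.9659
  joint[1] = (0.0000, 0.0000) + 3.5 * (-0.2588, 0.9659) = (0.0000 + -0.9059, 0.0000 + 3.3807) = (-0.9059, 3.3807)
link 1: phi[1] = 105 + 130 = 235 deg
  cos(235 deg) = -0.5736, sin(235 deg) = -0.8192
  joint[2] = (-0.9059, 3.3807) + 4.9 * (-0.5736, -0.8192) = (-0.9059 + -2.8105, 3.3807 + -4.0138) = (-3.7164, -0.6331)
End effector: (-3.7164, -0.6331)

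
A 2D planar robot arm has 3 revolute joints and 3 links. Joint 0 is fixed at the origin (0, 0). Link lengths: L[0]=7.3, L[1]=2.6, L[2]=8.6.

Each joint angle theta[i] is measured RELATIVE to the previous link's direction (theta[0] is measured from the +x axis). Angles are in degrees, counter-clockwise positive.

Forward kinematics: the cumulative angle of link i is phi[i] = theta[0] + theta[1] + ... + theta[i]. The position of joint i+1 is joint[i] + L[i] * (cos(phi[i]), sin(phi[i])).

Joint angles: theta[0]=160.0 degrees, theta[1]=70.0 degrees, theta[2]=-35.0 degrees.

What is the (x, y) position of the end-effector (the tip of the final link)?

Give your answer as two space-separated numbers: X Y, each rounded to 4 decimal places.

joint[0] = (0.0000, 0.0000)  (base)
link 0: phi[0] = 160 = 160 deg
  cos(160 deg) = -0.9397, sin(160 deg) = 0.3420
  joint[1] = (0.0000, 0.0000) + 7.3 * (-0.9397, 0.3420) = (0.0000 + -6.8598, 0.0000 + 2.4967) = (-6.8598, 2.4967)
link 1: phi[1] = 160 + 70 = 230 deg
  cos(230 deg) = -0.6428, sin(230 deg) = -0.7660
  joint[2] = (-6.8598, 2.4967) + 2.6 * (-0.6428, -0.7660) = (-6.8598 + -1.6712, 2.4967 + -1.9917) = (-8.5310, 0.5050)
link 2: phi[2] = 160 + 70 + -35 = 195 deg
  cos(195 deg) = -0.9659, sin(195 deg) = -0.2588
  joint[3] = (-8.5310, 0.5050) + 8.6 * (-0.9659, -0.2588) = (-8.5310 + -8.3070, 0.5050 + -2.2258) = (-16.8380, -1.7208)
End effector: (-16.8380, -1.7208)

Answer: -16.8380 -1.7208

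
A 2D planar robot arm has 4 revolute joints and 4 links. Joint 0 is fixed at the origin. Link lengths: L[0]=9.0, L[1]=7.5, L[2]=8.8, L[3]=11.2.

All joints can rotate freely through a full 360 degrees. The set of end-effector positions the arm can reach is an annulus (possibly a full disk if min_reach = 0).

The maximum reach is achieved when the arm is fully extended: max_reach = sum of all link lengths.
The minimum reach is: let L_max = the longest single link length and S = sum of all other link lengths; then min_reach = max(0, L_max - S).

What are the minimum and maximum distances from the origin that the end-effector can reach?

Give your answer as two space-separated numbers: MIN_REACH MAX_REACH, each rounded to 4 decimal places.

Link lengths: [9.0, 7.5, 8.8, 11.2]
max_reach = 9 + 7.5 + 8.8 + 11.2 = 36.5
L_max = max([9.0, 7.5, 8.8, 11.2]) = 11.2
S (sum of others) = 36.5 - 11.2 = 25.3
min_reach = max(0, 11.2 - 25.3) = max(0, -14.1) = 0

Answer: 0.0000 36.5000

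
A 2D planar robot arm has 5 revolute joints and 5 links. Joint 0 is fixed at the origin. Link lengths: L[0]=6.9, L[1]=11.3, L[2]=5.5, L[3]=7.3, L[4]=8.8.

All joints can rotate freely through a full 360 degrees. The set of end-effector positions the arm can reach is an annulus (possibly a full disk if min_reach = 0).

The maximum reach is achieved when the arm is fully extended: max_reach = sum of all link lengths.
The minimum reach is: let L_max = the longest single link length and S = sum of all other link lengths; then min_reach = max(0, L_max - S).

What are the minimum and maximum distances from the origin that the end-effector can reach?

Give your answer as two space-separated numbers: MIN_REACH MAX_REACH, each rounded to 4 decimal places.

Link lengths: [6.9, 11.3, 5.5, 7.3, 8.8]
max_reach = 6.9 + 11.3 + 5.5 + 7.3 + 8.8 = 39.8
L_max = max([6.9, 11.3, 5.5, 7.3, 8.8]) = 11.3
S (sum of others) = 39.8 - 11.3 = 28.5
min_reach = max(0, 11.3 - 28.5) = max(0, -17.2) = 0

Answer: 0.0000 39.8000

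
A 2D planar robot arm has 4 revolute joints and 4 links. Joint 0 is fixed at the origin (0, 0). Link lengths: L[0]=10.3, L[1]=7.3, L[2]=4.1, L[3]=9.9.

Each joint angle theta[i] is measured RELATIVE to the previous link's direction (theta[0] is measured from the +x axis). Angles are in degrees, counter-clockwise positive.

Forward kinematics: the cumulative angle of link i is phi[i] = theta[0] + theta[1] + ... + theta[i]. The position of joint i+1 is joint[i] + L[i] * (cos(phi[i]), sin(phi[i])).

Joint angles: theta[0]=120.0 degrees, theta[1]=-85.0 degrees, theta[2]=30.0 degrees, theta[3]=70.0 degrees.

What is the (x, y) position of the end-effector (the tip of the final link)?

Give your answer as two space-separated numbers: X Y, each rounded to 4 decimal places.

joint[0] = (0.0000, 0.0000)  (base)
link 0: phi[0] = 120 = 120 deg
  cos(120 deg) = -0.5000, sin(120 deg) = 0.8660
  joint[1] = (0.0000, 0.0000) + 10.3 * (-0.5000, 0.8660) = (0.0000 + -5.1500, 0.0000 + 8.9201) = (-5.1500, 8.9201)
link 1: phi[1] = 120 + -85 = 35 deg
  cos(35 deg) = 0.8192, sin(35 deg) = 0.5736
  joint[2] = (-5.1500, 8.9201) + 7.3 * (0.8192, 0.5736) = (-5.1500 + 5.9798, 8.9201 + 4.1871) = (0.8298, 13.1072)
link 2: phi[2] = 120 + -85 + 30 = 65 deg
  cos(65 deg) = 0.4226, sin(65 deg) = 0.9063
  joint[3] = (0.8298, 13.1072) + 4.1 * (0.4226, 0.9063) = (0.8298 + 1.7327, 13.1072 + 3.7159) = (2.5625, 16.8230)
link 3: phi[3] = 120 + -85 + 30 + 70 = 135 deg
  cos(135 deg) = -0.7071, sin(135 deg) = 0.7071
  joint[4] = (2.5625, 16.8230) + 9.9 * (-0.7071, 0.7071) = (2.5625 + -7.0004, 16.8230 + 7.0004) = (-4.4378, 23.8234)
End effector: (-4.4378, 23.8234)

Answer: -4.4378 23.8234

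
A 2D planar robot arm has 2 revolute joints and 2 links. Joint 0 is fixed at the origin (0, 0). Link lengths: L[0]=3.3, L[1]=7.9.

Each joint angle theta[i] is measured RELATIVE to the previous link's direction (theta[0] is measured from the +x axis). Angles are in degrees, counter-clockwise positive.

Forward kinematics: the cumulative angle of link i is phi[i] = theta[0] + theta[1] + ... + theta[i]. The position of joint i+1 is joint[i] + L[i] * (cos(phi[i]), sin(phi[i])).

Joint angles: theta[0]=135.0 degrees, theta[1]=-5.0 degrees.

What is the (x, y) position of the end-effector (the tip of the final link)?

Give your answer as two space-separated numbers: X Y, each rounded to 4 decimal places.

Answer: -7.4115 8.3852

Derivation:
joint[0] = (0.0000, 0.0000)  (base)
link 0: phi[0] = 135 = 135 deg
  cos(135 deg) = -0.7071, sin(135 deg) = 0.7071
  joint[1] = (0.0000, 0.0000) + 3.3 * (-0.7071, 0.7071) = (0.0000 + -2.3335, 0.0000 + 2.3335) = (-2.3335, 2.3335)
link 1: phi[1] = 135 + -5 = 130 deg
  cos(130 deg) = -0.6428, sin(130 deg) = 0.7660
  joint[2] = (-2.3335, 2.3335) + 7.9 * (-0.6428, 0.7660) = (-2.3335 + -5.0780, 2.3335 + 6.0518) = (-7.4115, 8.3852)
End effector: (-7.4115, 8.3852)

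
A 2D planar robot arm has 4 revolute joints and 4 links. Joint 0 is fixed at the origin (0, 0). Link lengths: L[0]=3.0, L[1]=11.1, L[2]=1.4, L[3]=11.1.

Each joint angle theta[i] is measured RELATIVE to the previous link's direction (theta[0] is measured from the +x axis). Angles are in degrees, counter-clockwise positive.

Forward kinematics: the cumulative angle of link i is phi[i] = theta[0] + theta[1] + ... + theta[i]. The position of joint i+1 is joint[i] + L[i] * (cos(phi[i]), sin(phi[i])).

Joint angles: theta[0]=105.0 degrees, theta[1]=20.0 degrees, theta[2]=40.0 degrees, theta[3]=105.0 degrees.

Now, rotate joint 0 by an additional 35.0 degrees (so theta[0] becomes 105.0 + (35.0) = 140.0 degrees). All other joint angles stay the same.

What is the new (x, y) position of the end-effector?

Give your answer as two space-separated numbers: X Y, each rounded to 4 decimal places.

Answer: -7.6776 -3.8466

Derivation:
joint[0] = (0.0000, 0.0000)  (base)
link 0: phi[0] = 140 = 140 deg
  cos(140 deg) = -0.7660, sin(140 deg) = 0.6428
  joint[1] = (0.0000, 0.0000) + 3 * (-0.7660, 0.6428) = (0.0000 + -2.2981, 0.0000 + 1.9284) = (-2.2981, 1.9284)
link 1: phi[1] = 140 + 20 = 160 deg
  cos(160 deg) = -0.9397, sin(160 deg) = 0.3420
  joint[2] = (-2.2981, 1.9284) + 11.1 * (-0.9397, 0.3420) = (-2.2981 + -10.4306, 1.9284 + 3.7964) = (-12.7287, 5.7248)
link 2: phi[2] = 140 + 20 + 40 = 200 deg
  cos(200 deg) = -0.9397, sin(200 deg) = -0.3420
  joint[3] = (-12.7287, 5.7248) + 1.4 * (-0.9397, -0.3420) = (-12.7287 + -1.3156, 5.7248 + -0.4788) = (-14.0443, 5.2460)
link 3: phi[3] = 140 + 20 + 40 + 105 = 305 deg
  cos(305 deg) = 0.5736, sin(305 deg) = -0.8192
  joint[4] = (-14.0443, 5.2460) + 11.1 * (0.5736, -0.8192) = (-14.0443 + 6.3667, 5.2460 + -9.0926) = (-7.6776, -3.8466)
End effector: (-7.6776, -3.8466)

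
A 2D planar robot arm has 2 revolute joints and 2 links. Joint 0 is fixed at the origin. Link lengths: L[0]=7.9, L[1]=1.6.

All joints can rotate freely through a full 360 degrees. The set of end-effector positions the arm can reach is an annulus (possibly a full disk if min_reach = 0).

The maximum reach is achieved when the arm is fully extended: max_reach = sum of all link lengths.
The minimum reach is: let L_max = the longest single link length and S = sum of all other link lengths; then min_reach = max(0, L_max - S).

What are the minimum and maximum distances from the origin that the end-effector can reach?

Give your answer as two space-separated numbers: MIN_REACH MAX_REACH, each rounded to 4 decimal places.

Answer: 6.3000 9.5000

Derivation:
Link lengths: [7.9, 1.6]
max_reach = 7.9 + 1.6 = 9.5
L_max = max([7.9, 1.6]) = 7.9
S (sum of others) = 9.5 - 7.9 = 1.6
min_reach = max(0, 7.9 - 1.6) = max(0, 6.3) = 6.3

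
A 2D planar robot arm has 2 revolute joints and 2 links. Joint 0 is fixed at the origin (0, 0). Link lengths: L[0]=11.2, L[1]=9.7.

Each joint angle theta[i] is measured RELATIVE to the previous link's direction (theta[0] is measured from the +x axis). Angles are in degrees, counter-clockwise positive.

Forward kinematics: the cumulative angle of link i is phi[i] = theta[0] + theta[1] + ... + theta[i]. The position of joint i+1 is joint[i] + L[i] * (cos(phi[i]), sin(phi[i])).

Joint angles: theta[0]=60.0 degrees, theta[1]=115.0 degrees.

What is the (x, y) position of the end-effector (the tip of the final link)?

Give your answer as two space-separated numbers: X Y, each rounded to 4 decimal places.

joint[0] = (0.0000, 0.0000)  (base)
link 0: phi[0] = 60 = 60 deg
  cos(60 deg) = 0.5000, sin(60 deg) = 0.8660
  joint[1] = (0.0000, 0.0000) + 11.2 * (0.5000, 0.8660) = (0.0000 + 5.6000, 0.0000 + 9.6995) = (5.6000, 9.6995)
link 1: phi[1] = 60 + 115 = 175 deg
  cos(175 deg) = -0.9962, sin(175 deg) = 0.0872
  joint[2] = (5.6000, 9.6995) + 9.7 * (-0.9962, 0.0872) = (5.6000 + -9.6631, 9.6995 + 0.8454) = (-4.0631, 10.5449)
End effector: (-4.0631, 10.5449)

Answer: -4.0631 10.5449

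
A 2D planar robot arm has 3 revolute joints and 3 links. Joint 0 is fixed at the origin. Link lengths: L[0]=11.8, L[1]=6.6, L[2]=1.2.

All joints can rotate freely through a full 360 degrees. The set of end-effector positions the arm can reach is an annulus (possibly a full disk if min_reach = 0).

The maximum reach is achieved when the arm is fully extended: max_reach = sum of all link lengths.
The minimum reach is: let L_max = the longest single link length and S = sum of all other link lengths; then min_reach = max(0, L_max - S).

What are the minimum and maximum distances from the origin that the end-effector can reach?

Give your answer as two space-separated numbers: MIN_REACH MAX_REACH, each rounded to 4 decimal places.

Link lengths: [11.8, 6.6, 1.2]
max_reach = 11.8 + 6.6 + 1.2 = 19.6
L_max = max([11.8, 6.6, 1.2]) = 11.8
S (sum of others) = 19.6 - 11.8 = 7.8
min_reach = max(0, 11.8 - 7.8) = max(0, 4) = 4

Answer: 4.0000 19.6000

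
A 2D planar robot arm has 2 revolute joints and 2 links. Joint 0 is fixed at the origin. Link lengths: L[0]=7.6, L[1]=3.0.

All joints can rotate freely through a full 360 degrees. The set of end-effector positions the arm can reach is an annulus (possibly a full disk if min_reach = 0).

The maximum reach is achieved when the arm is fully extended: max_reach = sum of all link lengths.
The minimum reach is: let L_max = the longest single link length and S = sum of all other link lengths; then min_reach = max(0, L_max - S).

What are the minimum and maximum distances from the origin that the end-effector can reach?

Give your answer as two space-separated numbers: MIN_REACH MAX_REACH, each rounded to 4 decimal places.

Link lengths: [7.6, 3.0]
max_reach = 7.6 + 3 = 10.6
L_max = max([7.6, 3.0]) = 7.6
S (sum of others) = 10.6 - 7.6 = 3
min_reach = max(0, 7.6 - 3) = max(0, 4.6) = 4.6

Answer: 4.6000 10.6000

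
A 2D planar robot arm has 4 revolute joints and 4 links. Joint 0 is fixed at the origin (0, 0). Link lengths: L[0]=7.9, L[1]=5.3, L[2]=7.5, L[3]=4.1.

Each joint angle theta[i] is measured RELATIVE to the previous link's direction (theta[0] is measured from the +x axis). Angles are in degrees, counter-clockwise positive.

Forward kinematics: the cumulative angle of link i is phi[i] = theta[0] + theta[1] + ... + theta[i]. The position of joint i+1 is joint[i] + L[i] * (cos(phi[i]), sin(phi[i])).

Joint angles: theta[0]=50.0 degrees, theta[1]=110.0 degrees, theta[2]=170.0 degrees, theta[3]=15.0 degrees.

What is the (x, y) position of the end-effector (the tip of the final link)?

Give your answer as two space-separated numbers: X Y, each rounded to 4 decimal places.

Answer: 10.5531 3.0533

Derivation:
joint[0] = (0.0000, 0.0000)  (base)
link 0: phi[0] = 50 = 50 deg
  cos(50 deg) = 0.6428, sin(50 deg) = 0.7660
  joint[1] = (0.0000, 0.0000) + 7.9 * (0.6428, 0.7660) = (0.0000 + 5.0780, 0.0000 + 6.0518) = (5.0780, 6.0518)
link 1: phi[1] = 50 + 110 = 160 deg
  cos(160 deg) = -0.9397, sin(160 deg) = 0.3420
  joint[2] = (5.0780, 6.0518) + 5.3 * (-0.9397, 0.3420) = (5.0780 + -4.9804, 6.0518 + 1.8127) = (0.0977, 7.8645)
link 2: phi[2] = 50 + 110 + 170 = 330 deg
  cos(330 deg) = 0.8660, sin(330 deg) = -0.5000
  joint[3] = (0.0977, 7.8645) + 7.5 * (0.8660, -0.5000) = (0.0977 + 6.4952, 7.8645 + -3.7500) = (6.5928, 4.1145)
link 3: phi[3] = 50 + 110 + 170 + 15 = 345 deg
  cos(345 deg) = 0.9659, sin(345 deg) = -0.2588
  joint[4] = (6.5928, 4.1145) + 4.1 * (0.9659, -0.2588) = (6.5928 + 3.9603, 4.1145 + -1.0612) = (10.5531, 3.0533)
End effector: (10.5531, 3.0533)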